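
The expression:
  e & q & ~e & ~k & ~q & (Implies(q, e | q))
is never true.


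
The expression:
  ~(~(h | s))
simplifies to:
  h | s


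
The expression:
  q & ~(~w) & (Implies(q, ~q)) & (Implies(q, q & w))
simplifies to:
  False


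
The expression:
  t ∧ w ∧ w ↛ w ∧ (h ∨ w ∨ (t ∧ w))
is never true.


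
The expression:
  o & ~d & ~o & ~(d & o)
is never true.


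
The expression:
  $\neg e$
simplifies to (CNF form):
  $\neg e$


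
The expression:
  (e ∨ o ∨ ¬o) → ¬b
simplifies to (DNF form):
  ¬b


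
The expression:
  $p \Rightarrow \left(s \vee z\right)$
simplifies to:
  $s \vee z \vee \neg p$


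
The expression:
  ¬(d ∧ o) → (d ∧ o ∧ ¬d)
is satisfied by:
  {d: True, o: True}


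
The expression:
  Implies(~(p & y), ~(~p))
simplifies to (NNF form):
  p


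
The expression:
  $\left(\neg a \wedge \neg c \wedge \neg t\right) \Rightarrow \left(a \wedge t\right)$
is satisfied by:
  {a: True, t: True, c: True}
  {a: True, t: True, c: False}
  {a: True, c: True, t: False}
  {a: True, c: False, t: False}
  {t: True, c: True, a: False}
  {t: True, c: False, a: False}
  {c: True, t: False, a: False}


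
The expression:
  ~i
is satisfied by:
  {i: False}


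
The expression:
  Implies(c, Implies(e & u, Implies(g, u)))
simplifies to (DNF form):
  True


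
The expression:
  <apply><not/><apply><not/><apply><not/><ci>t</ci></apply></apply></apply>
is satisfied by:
  {t: False}


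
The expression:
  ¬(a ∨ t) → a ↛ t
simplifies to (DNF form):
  a ∨ t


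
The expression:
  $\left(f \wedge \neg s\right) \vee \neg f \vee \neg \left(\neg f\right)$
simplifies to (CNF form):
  $\text{True}$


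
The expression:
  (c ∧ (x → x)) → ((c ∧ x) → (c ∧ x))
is always true.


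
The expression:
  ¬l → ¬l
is always true.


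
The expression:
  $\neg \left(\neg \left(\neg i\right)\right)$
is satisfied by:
  {i: False}


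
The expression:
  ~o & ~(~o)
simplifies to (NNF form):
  False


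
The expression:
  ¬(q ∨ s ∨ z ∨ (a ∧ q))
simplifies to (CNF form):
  ¬q ∧ ¬s ∧ ¬z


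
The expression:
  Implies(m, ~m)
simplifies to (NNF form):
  ~m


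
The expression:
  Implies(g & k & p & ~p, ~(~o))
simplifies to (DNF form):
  True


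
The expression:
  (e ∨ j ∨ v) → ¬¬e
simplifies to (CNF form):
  (e ∨ ¬j) ∧ (e ∨ ¬v)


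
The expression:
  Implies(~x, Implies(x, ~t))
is always true.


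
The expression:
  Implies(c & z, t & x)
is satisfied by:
  {x: True, t: True, c: False, z: False}
  {x: True, t: False, c: False, z: False}
  {t: True, x: False, c: False, z: False}
  {x: False, t: False, c: False, z: False}
  {x: True, z: True, t: True, c: False}
  {x: True, z: True, t: False, c: False}
  {z: True, t: True, x: False, c: False}
  {z: True, x: False, t: False, c: False}
  {x: True, c: True, t: True, z: False}
  {x: True, c: True, t: False, z: False}
  {c: True, t: True, x: False, z: False}
  {c: True, x: False, t: False, z: False}
  {x: True, z: True, c: True, t: True}


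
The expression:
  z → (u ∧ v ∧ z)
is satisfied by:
  {v: True, u: True, z: False}
  {v: True, u: False, z: False}
  {u: True, v: False, z: False}
  {v: False, u: False, z: False}
  {v: True, z: True, u: True}


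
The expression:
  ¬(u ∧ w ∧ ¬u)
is always true.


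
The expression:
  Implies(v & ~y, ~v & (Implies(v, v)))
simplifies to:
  y | ~v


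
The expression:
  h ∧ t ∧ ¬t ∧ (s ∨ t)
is never true.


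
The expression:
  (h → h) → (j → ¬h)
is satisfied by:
  {h: False, j: False}
  {j: True, h: False}
  {h: True, j: False}


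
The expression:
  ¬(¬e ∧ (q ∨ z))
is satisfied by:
  {e: True, z: False, q: False}
  {q: True, e: True, z: False}
  {e: True, z: True, q: False}
  {q: True, e: True, z: True}
  {q: False, z: False, e: False}


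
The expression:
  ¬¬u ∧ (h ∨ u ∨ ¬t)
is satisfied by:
  {u: True}


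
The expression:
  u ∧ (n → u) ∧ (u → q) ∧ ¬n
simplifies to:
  q ∧ u ∧ ¬n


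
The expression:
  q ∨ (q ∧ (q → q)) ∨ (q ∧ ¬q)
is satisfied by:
  {q: True}


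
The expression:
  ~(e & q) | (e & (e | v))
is always true.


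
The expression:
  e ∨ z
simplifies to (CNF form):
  e ∨ z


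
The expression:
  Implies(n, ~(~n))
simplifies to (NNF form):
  True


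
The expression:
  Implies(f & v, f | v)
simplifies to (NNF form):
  True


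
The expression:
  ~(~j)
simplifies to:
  j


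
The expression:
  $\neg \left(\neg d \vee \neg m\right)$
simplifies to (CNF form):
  $d \wedge m$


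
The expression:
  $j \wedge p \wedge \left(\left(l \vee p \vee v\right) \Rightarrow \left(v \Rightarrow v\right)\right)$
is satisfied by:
  {p: True, j: True}


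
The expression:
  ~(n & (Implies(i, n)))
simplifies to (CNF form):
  ~n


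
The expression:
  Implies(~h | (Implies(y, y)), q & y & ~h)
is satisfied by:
  {y: True, q: True, h: False}


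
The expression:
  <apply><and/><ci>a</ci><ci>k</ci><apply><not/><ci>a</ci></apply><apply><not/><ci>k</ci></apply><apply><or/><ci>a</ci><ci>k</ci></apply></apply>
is never true.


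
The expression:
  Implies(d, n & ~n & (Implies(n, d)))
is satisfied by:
  {d: False}


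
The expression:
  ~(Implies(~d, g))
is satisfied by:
  {g: False, d: False}


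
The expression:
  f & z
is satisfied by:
  {z: True, f: True}


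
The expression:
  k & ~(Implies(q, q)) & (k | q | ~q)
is never true.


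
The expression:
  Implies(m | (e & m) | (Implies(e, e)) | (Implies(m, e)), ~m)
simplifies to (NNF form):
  ~m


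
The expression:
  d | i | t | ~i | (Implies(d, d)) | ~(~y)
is always true.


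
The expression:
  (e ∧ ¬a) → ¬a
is always true.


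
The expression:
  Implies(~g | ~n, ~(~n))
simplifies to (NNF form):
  n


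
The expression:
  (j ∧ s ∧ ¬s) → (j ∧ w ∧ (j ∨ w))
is always true.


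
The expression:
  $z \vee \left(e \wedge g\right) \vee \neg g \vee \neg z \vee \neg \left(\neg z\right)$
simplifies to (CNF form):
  $\text{True}$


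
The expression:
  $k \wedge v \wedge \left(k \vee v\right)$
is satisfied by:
  {k: True, v: True}


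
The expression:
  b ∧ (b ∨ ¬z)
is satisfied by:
  {b: True}


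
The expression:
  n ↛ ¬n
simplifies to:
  n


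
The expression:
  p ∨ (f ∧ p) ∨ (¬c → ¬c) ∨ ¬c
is always true.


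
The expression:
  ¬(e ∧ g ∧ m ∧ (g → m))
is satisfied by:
  {g: False, m: False, e: False}
  {e: True, g: False, m: False}
  {m: True, g: False, e: False}
  {e: True, m: True, g: False}
  {g: True, e: False, m: False}
  {e: True, g: True, m: False}
  {m: True, g: True, e: False}


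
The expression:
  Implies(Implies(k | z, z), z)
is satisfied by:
  {k: True, z: True}
  {k: True, z: False}
  {z: True, k: False}


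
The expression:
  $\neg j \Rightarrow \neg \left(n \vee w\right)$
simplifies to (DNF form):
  $j \vee \left(\neg n \wedge \neg w\right)$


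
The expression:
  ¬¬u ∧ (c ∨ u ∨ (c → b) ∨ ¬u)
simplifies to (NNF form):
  u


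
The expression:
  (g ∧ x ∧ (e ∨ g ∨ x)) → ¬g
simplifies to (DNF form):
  ¬g ∨ ¬x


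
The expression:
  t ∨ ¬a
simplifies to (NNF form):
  t ∨ ¬a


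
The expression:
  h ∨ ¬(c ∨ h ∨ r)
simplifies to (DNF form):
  h ∨ (¬c ∧ ¬r)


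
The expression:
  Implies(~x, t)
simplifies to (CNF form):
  t | x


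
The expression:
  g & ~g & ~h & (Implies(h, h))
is never true.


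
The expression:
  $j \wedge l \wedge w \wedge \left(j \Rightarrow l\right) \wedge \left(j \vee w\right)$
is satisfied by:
  {j: True, w: True, l: True}


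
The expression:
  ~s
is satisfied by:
  {s: False}


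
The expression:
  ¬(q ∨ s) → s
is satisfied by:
  {q: True, s: True}
  {q: True, s: False}
  {s: True, q: False}


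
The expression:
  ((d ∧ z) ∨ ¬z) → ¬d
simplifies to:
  ¬d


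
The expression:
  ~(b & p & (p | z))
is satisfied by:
  {p: False, b: False}
  {b: True, p: False}
  {p: True, b: False}


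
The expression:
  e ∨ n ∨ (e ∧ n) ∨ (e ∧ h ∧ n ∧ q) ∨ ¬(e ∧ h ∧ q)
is always true.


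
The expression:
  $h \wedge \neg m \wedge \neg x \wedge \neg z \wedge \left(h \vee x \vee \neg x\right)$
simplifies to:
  $h \wedge \neg m \wedge \neg x \wedge \neg z$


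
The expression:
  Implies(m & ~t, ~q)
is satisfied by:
  {t: True, m: False, q: False}
  {m: False, q: False, t: False}
  {t: True, q: True, m: False}
  {q: True, m: False, t: False}
  {t: True, m: True, q: False}
  {m: True, t: False, q: False}
  {t: True, q: True, m: True}


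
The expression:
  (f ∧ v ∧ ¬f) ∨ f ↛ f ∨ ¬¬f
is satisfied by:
  {f: True}


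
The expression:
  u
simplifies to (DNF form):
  u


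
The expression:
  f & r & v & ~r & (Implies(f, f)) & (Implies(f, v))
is never true.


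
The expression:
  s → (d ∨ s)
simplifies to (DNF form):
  True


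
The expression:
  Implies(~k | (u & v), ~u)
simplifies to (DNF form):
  ~u | (k & ~v)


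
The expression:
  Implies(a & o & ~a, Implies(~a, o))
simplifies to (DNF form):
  True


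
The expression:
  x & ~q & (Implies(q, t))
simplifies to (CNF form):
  x & ~q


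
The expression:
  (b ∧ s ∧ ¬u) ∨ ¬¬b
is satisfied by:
  {b: True}


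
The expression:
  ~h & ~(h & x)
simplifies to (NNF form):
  ~h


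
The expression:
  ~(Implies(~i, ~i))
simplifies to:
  False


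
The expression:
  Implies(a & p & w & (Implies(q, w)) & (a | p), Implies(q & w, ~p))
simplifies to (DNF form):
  ~a | ~p | ~q | ~w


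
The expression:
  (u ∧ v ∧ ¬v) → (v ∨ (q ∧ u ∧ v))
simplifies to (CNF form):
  True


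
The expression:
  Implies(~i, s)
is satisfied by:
  {i: True, s: True}
  {i: True, s: False}
  {s: True, i: False}


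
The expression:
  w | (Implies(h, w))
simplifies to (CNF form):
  w | ~h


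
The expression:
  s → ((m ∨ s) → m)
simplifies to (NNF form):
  m ∨ ¬s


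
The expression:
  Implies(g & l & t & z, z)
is always true.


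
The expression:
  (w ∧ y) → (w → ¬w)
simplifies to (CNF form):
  ¬w ∨ ¬y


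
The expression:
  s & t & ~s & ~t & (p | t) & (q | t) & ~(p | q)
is never true.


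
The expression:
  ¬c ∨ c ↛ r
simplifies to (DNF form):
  ¬c ∨ ¬r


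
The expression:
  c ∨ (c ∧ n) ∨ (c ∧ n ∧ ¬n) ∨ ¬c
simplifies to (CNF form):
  True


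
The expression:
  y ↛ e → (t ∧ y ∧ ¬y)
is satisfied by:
  {e: True, y: False}
  {y: False, e: False}
  {y: True, e: True}


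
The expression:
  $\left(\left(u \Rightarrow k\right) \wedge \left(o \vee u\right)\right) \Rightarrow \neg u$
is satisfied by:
  {u: False, k: False}
  {k: True, u: False}
  {u: True, k: False}


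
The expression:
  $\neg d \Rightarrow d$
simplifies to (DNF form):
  $d$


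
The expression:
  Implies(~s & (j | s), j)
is always true.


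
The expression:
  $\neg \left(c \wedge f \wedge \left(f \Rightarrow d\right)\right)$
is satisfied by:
  {c: False, d: False, f: False}
  {f: True, c: False, d: False}
  {d: True, c: False, f: False}
  {f: True, d: True, c: False}
  {c: True, f: False, d: False}
  {f: True, c: True, d: False}
  {d: True, c: True, f: False}


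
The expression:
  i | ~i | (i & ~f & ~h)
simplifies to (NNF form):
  True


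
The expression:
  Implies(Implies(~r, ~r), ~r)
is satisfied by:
  {r: False}


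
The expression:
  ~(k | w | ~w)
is never true.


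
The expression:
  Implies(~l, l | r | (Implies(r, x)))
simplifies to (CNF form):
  True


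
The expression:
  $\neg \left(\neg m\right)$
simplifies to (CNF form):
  $m$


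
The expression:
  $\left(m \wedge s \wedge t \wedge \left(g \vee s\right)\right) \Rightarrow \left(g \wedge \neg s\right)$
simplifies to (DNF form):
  $\neg m \vee \neg s \vee \neg t$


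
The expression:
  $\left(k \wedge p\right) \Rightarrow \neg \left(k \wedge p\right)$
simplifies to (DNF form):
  $\neg k \vee \neg p$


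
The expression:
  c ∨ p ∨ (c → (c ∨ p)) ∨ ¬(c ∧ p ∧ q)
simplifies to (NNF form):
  True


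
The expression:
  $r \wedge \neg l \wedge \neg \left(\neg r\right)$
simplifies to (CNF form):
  $r \wedge \neg l$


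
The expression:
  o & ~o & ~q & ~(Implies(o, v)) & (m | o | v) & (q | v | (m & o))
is never true.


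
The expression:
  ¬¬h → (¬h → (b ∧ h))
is always true.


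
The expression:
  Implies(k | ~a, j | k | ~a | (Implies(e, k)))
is always true.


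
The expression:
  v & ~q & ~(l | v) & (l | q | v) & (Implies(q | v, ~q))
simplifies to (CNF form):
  False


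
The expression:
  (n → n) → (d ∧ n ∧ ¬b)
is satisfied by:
  {d: True, n: True, b: False}


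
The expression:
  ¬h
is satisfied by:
  {h: False}


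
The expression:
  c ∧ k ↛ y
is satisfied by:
  {c: True, k: True, y: False}


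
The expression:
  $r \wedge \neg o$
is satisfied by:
  {r: True, o: False}


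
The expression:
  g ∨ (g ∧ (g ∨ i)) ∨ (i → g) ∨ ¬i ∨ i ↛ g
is always true.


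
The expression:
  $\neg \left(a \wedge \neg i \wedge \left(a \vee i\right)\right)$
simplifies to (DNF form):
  $i \vee \neg a$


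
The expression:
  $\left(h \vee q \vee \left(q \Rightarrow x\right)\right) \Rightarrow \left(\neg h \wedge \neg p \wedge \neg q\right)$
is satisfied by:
  {q: False, p: False, h: False}


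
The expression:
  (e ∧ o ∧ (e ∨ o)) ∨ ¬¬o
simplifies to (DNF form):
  o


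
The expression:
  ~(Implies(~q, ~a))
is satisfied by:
  {a: True, q: False}


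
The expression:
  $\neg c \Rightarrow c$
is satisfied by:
  {c: True}


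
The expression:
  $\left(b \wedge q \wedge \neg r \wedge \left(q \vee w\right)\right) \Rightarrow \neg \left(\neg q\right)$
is always true.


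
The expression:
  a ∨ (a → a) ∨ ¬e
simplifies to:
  True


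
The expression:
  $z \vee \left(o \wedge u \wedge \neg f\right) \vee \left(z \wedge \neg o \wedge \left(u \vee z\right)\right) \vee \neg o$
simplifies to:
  $z \vee \left(u \wedge \neg f\right) \vee \neg o$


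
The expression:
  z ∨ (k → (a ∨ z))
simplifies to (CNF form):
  a ∨ z ∨ ¬k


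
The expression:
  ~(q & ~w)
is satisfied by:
  {w: True, q: False}
  {q: False, w: False}
  {q: True, w: True}


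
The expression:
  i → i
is always true.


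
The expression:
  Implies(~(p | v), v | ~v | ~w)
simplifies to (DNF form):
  True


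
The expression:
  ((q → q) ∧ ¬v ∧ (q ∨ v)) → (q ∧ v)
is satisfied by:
  {v: True, q: False}
  {q: False, v: False}
  {q: True, v: True}


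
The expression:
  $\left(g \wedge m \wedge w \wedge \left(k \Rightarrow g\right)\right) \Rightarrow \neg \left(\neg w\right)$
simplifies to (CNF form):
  $\text{True}$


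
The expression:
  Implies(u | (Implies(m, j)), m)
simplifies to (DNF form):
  m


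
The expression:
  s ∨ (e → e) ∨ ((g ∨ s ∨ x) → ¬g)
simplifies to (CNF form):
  True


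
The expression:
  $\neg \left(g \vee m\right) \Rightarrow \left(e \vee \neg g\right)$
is always true.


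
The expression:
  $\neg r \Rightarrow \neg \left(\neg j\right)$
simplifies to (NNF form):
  $j \vee r$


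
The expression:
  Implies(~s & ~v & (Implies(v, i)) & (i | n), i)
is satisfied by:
  {i: True, v: True, s: True, n: False}
  {i: True, v: True, s: False, n: False}
  {i: True, s: True, v: False, n: False}
  {i: True, s: False, v: False, n: False}
  {v: True, s: True, i: False, n: False}
  {v: True, i: False, s: False, n: False}
  {v: False, s: True, i: False, n: False}
  {v: False, i: False, s: False, n: False}
  {i: True, n: True, v: True, s: True}
  {i: True, n: True, v: True, s: False}
  {i: True, n: True, s: True, v: False}
  {i: True, n: True, s: False, v: False}
  {n: True, v: True, s: True, i: False}
  {n: True, v: True, s: False, i: False}
  {n: True, s: True, v: False, i: False}


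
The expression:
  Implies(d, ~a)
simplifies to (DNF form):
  ~a | ~d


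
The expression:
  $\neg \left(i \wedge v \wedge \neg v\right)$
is always true.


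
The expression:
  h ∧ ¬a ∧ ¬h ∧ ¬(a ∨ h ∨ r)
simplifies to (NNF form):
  False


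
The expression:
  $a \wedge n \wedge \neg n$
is never true.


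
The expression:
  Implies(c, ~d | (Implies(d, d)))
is always true.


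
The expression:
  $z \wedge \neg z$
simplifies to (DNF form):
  $\text{False}$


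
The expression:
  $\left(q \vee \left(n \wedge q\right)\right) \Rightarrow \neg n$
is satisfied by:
  {q: False, n: False}
  {n: True, q: False}
  {q: True, n: False}


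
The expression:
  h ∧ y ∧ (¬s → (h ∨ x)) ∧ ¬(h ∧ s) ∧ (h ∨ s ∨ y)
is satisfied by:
  {h: True, y: True, s: False}


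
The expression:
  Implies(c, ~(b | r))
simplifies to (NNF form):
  ~c | (~b & ~r)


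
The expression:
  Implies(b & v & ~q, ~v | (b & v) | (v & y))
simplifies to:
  True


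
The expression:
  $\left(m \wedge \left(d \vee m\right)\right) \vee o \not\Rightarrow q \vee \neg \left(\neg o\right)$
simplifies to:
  $m \vee o$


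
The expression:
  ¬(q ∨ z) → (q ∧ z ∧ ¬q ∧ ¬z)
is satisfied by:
  {q: True, z: True}
  {q: True, z: False}
  {z: True, q: False}


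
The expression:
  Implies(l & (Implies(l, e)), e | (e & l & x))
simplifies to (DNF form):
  True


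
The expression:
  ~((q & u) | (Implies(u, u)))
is never true.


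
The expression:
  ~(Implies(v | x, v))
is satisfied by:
  {x: True, v: False}


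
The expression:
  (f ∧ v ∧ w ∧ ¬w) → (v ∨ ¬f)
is always true.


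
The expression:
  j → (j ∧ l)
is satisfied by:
  {l: True, j: False}
  {j: False, l: False}
  {j: True, l: True}


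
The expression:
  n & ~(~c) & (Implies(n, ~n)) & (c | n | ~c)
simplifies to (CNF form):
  False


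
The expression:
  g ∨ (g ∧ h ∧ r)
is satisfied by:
  {g: True}


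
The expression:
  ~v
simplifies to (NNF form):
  ~v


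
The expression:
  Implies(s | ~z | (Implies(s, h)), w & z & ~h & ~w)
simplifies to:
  False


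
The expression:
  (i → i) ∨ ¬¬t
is always true.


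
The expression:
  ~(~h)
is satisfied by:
  {h: True}


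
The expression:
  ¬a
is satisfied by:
  {a: False}


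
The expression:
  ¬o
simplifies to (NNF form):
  ¬o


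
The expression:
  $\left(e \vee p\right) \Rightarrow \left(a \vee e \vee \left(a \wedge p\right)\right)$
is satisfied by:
  {a: True, e: True, p: False}
  {a: True, p: False, e: False}
  {e: True, p: False, a: False}
  {e: False, p: False, a: False}
  {a: True, e: True, p: True}
  {a: True, p: True, e: False}
  {e: True, p: True, a: False}


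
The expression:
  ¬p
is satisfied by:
  {p: False}


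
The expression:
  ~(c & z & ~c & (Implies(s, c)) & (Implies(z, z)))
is always true.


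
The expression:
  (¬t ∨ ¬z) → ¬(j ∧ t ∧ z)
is always true.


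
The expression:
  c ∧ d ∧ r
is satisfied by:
  {r: True, c: True, d: True}


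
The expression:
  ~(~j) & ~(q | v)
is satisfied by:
  {j: True, q: False, v: False}


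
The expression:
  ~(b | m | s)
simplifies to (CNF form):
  ~b & ~m & ~s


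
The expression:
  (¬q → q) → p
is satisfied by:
  {p: True, q: False}
  {q: False, p: False}
  {q: True, p: True}


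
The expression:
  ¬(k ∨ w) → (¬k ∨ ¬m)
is always true.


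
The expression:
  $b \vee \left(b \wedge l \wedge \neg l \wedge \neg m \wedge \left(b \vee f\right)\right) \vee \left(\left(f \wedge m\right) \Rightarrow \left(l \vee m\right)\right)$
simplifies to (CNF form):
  $\text{True}$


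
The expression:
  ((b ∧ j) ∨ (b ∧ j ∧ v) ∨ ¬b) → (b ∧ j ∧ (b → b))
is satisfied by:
  {b: True}


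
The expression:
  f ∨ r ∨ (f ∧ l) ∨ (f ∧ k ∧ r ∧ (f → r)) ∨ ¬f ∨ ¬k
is always true.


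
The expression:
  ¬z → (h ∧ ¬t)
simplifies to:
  z ∨ (h ∧ ¬t)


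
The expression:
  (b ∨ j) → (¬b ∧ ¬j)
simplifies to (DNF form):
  ¬b ∧ ¬j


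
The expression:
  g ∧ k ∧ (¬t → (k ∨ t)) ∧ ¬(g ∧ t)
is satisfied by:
  {g: True, k: True, t: False}


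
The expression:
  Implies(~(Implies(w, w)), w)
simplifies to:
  True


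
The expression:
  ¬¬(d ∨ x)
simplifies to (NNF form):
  d ∨ x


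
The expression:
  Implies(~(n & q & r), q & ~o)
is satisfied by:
  {r: True, n: True, q: True, o: False}
  {r: True, q: True, n: False, o: False}
  {n: True, q: True, r: False, o: False}
  {q: True, r: False, n: False, o: False}
  {r: True, o: True, n: True, q: True}


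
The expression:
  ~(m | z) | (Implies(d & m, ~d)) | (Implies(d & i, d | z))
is always true.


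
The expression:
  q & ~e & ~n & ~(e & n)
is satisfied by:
  {q: True, n: False, e: False}


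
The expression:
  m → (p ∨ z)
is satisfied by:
  {p: True, z: True, m: False}
  {p: True, m: False, z: False}
  {z: True, m: False, p: False}
  {z: False, m: False, p: False}
  {p: True, z: True, m: True}
  {p: True, m: True, z: False}
  {z: True, m: True, p: False}


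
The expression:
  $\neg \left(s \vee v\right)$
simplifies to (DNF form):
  $\neg s \wedge \neg v$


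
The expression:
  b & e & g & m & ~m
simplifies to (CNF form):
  False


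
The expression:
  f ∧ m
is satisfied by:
  {m: True, f: True}


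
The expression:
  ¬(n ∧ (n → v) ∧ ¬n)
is always true.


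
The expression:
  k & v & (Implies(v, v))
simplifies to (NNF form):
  k & v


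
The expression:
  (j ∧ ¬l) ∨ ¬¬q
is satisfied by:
  {q: True, j: True, l: False}
  {q: True, l: False, j: False}
  {q: True, j: True, l: True}
  {q: True, l: True, j: False}
  {j: True, l: False, q: False}


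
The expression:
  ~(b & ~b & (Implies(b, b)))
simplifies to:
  True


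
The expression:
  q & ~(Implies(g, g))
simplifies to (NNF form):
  False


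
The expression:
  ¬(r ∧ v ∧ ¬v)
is always true.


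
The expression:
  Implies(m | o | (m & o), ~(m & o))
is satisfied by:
  {m: False, o: False}
  {o: True, m: False}
  {m: True, o: False}


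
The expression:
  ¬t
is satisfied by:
  {t: False}


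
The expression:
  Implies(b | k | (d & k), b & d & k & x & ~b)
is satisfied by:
  {k: False, b: False}


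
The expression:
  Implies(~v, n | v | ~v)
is always true.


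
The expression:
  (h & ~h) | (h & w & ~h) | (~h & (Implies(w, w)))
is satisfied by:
  {h: False}


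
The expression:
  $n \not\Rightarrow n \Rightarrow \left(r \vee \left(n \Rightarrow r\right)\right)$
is always true.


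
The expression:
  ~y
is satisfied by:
  {y: False}


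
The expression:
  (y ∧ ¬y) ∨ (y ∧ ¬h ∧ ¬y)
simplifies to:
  False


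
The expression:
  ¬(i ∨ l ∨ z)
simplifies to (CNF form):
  ¬i ∧ ¬l ∧ ¬z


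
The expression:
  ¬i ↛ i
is always true.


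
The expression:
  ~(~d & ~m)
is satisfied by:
  {d: True, m: True}
  {d: True, m: False}
  {m: True, d: False}


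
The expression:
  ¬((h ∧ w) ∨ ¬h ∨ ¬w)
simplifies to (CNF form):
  False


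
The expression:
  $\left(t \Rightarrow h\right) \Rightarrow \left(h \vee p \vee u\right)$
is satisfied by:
  {p: True, t: True, u: True, h: True}
  {p: True, t: True, u: True, h: False}
  {p: True, t: True, h: True, u: False}
  {p: True, t: True, h: False, u: False}
  {p: True, u: True, h: True, t: False}
  {p: True, u: True, h: False, t: False}
  {p: True, u: False, h: True, t: False}
  {p: True, u: False, h: False, t: False}
  {t: True, u: True, h: True, p: False}
  {t: True, u: True, h: False, p: False}
  {t: True, h: True, u: False, p: False}
  {t: True, h: False, u: False, p: False}
  {u: True, h: True, t: False, p: False}
  {u: True, t: False, h: False, p: False}
  {h: True, t: False, u: False, p: False}


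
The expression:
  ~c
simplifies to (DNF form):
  ~c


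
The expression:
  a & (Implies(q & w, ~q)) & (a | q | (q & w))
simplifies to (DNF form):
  (a & ~q) | (a & ~w)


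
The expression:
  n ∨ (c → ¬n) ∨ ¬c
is always true.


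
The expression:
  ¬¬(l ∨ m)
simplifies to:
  l ∨ m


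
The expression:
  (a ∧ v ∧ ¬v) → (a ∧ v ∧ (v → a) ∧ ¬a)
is always true.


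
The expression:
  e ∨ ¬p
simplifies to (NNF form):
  e ∨ ¬p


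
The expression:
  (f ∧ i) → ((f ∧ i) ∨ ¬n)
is always true.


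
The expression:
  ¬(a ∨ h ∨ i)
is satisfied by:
  {i: False, h: False, a: False}


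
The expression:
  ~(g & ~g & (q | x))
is always true.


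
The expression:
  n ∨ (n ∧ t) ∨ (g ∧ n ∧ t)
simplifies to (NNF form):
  n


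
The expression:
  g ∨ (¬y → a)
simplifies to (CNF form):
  a ∨ g ∨ y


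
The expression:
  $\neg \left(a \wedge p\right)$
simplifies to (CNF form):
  $\neg a \vee \neg p$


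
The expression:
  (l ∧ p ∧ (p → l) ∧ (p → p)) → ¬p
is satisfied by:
  {l: False, p: False}
  {p: True, l: False}
  {l: True, p: False}


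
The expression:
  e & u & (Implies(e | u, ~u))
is never true.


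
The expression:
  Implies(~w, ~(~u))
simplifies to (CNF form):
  u | w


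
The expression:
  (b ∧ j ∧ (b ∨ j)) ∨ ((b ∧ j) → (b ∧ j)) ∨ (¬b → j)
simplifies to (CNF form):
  True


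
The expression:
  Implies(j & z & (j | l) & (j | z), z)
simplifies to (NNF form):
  True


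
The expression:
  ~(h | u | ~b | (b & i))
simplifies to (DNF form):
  b & ~h & ~i & ~u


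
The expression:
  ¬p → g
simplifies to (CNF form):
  g ∨ p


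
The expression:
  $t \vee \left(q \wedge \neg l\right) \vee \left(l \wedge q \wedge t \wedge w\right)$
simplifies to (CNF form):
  $\left(q \vee t\right) \wedge \left(t \vee \neg l\right)$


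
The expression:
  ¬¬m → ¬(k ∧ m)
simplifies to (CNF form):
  ¬k ∨ ¬m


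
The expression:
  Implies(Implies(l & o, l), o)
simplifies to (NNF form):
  o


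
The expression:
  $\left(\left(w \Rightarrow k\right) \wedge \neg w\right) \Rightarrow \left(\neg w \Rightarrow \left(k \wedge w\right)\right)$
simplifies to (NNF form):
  $w$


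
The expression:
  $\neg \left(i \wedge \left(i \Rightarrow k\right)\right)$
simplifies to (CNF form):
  $\neg i \vee \neg k$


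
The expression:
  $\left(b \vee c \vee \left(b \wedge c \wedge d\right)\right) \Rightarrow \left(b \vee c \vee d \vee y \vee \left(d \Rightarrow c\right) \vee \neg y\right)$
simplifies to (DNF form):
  $\text{True}$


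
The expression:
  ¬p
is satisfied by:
  {p: False}


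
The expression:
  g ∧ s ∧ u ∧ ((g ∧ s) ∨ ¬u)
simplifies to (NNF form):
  g ∧ s ∧ u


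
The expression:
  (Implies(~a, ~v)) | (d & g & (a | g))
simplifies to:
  a | ~v | (d & g)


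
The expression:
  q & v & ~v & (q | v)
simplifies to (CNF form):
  False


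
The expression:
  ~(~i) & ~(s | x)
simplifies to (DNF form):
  i & ~s & ~x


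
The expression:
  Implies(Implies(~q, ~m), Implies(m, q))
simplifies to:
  True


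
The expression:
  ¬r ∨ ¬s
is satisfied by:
  {s: False, r: False}
  {r: True, s: False}
  {s: True, r: False}


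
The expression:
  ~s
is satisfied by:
  {s: False}


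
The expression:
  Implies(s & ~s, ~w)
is always true.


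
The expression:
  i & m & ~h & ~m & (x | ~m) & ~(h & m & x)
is never true.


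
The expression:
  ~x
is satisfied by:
  {x: False}


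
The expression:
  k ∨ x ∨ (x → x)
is always true.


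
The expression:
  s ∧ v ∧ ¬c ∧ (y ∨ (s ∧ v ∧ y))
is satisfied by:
  {s: True, y: True, v: True, c: False}


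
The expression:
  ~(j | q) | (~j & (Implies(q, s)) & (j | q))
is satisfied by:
  {s: True, j: False, q: False}
  {s: False, j: False, q: False}
  {q: True, s: True, j: False}


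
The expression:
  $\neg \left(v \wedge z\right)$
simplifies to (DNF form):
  $\neg v \vee \neg z$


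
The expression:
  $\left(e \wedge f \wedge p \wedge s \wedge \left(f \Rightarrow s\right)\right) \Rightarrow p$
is always true.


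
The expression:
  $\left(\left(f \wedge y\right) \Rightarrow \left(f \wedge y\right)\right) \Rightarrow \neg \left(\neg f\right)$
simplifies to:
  $f$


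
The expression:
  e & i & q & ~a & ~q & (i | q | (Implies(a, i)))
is never true.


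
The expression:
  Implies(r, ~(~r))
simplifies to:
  True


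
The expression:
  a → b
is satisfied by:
  {b: True, a: False}
  {a: False, b: False}
  {a: True, b: True}


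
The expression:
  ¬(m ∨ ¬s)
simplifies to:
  s ∧ ¬m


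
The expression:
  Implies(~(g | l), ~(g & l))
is always true.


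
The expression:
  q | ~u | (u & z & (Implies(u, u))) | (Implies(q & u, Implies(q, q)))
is always true.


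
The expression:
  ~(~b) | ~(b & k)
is always true.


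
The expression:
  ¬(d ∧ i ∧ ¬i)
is always true.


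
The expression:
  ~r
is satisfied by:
  {r: False}


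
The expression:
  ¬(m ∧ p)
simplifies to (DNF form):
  ¬m ∨ ¬p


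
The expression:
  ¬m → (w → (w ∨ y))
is always true.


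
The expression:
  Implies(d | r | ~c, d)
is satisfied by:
  {d: True, c: True, r: False}
  {d: True, r: False, c: False}
  {d: True, c: True, r: True}
  {d: True, r: True, c: False}
  {c: True, r: False, d: False}


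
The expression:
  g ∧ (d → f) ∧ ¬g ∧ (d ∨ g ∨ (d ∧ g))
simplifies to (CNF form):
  False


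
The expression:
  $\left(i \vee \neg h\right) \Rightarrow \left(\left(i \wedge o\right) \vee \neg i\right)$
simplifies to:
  $o \vee \neg i$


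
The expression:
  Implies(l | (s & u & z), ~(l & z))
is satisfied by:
  {l: False, z: False}
  {z: True, l: False}
  {l: True, z: False}


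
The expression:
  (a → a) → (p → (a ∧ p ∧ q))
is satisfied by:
  {a: True, q: True, p: False}
  {a: True, q: False, p: False}
  {q: True, a: False, p: False}
  {a: False, q: False, p: False}
  {a: True, p: True, q: True}


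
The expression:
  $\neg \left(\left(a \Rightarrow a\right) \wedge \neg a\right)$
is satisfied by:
  {a: True}


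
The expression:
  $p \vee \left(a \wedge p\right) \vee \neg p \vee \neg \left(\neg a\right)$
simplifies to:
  $\text{True}$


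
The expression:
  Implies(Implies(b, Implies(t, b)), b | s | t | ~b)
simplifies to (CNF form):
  True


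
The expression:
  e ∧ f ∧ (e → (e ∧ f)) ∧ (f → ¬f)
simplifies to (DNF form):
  False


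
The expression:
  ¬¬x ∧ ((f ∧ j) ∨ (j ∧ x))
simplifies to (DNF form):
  j ∧ x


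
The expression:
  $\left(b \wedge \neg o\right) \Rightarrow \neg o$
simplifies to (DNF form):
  $\text{True}$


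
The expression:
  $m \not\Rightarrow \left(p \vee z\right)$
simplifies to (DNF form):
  $m \wedge \neg p \wedge \neg z$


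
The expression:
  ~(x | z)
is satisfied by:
  {x: False, z: False}


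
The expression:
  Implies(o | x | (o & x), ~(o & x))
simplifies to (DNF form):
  ~o | ~x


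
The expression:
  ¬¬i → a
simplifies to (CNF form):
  a ∨ ¬i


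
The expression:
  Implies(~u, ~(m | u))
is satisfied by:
  {u: True, m: False}
  {m: False, u: False}
  {m: True, u: True}


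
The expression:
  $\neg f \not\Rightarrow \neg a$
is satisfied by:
  {a: True, f: False}


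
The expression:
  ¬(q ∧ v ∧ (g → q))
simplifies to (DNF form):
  ¬q ∨ ¬v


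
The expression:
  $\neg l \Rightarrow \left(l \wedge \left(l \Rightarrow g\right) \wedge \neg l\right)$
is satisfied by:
  {l: True}


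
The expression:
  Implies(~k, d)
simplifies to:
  d | k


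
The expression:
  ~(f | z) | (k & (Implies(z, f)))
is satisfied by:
  {k: True, z: False, f: False}
  {z: False, f: False, k: False}
  {f: True, k: True, z: False}
  {f: True, z: True, k: True}


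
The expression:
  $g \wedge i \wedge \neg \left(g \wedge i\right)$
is never true.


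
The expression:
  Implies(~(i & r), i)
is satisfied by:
  {i: True}


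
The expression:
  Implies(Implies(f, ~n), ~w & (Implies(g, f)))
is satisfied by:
  {n: True, f: True, w: False, g: False}
  {f: True, n: False, w: False, g: False}
  {n: True, g: True, f: True, w: False}
  {g: True, f: True, n: False, w: False}
  {n: True, g: False, w: False, f: False}
  {g: False, w: False, f: False, n: False}
  {n: True, f: True, w: True, g: False}
  {n: True, f: True, w: True, g: True}


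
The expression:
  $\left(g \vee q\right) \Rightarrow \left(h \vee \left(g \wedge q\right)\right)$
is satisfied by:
  {h: True, g: False, q: False}
  {q: True, h: True, g: False}
  {h: True, g: True, q: False}
  {q: True, h: True, g: True}
  {q: False, g: False, h: False}
  {q: True, g: True, h: False}


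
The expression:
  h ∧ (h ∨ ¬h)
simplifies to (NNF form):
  h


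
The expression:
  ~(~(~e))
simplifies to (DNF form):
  ~e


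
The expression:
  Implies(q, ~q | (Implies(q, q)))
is always true.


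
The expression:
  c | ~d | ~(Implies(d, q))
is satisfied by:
  {c: True, q: False, d: False}
  {q: False, d: False, c: False}
  {c: True, d: True, q: False}
  {d: True, q: False, c: False}
  {c: True, q: True, d: False}
  {q: True, c: False, d: False}
  {c: True, d: True, q: True}


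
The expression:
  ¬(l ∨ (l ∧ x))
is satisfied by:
  {l: False}


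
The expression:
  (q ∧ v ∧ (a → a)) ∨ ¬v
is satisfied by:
  {q: True, v: False}
  {v: False, q: False}
  {v: True, q: True}


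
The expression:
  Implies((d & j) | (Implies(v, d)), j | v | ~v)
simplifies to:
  True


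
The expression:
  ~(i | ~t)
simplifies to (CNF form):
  t & ~i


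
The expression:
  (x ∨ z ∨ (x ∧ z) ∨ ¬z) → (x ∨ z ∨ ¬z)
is always true.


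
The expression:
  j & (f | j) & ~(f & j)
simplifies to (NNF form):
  j & ~f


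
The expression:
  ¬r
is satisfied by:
  {r: False}


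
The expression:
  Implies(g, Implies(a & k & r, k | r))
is always true.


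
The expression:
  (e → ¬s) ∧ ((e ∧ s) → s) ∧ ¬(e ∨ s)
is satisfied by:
  {e: False, s: False}


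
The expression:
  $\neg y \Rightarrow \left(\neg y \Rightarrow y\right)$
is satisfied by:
  {y: True}


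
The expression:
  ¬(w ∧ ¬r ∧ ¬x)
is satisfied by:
  {r: True, x: True, w: False}
  {r: True, w: False, x: False}
  {x: True, w: False, r: False}
  {x: False, w: False, r: False}
  {r: True, x: True, w: True}
  {r: True, w: True, x: False}
  {x: True, w: True, r: False}


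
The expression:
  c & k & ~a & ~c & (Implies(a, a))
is never true.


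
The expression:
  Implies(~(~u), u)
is always true.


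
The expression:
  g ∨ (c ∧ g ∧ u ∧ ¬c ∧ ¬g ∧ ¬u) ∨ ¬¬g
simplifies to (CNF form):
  g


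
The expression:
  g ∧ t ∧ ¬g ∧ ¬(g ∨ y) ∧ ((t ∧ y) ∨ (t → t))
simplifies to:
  False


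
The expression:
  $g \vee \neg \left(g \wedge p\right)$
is always true.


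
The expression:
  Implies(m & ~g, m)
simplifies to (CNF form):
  True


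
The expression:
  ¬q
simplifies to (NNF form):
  ¬q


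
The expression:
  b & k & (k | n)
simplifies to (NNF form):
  b & k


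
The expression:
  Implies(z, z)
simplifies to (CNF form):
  True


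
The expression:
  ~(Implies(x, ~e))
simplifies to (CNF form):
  e & x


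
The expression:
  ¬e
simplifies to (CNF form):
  ¬e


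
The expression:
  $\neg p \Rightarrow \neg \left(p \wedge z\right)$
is always true.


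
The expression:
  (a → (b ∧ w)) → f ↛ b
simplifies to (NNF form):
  (a ∧ ¬b) ∨ (a ∧ ¬w) ∨ (f ∧ ¬b)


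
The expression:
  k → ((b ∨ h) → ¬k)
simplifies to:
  (¬b ∧ ¬h) ∨ ¬k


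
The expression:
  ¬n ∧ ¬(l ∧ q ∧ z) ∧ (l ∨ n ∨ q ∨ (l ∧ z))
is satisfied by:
  {q: True, n: False, l: False, z: False}
  {z: True, q: True, n: False, l: False}
  {l: True, z: False, n: False, q: False}
  {z: True, l: True, n: False, q: False}
  {q: True, l: True, z: False, n: False}


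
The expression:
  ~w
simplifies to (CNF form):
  ~w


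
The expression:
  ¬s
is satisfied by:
  {s: False}


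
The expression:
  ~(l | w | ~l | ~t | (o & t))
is never true.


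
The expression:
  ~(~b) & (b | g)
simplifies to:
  b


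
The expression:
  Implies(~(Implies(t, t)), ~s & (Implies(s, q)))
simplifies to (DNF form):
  True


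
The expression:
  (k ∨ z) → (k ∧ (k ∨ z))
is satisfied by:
  {k: True, z: False}
  {z: False, k: False}
  {z: True, k: True}


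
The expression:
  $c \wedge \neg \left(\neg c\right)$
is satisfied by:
  {c: True}


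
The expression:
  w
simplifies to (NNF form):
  w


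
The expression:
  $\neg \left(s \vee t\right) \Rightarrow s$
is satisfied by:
  {t: True, s: True}
  {t: True, s: False}
  {s: True, t: False}


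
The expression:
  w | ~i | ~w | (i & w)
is always true.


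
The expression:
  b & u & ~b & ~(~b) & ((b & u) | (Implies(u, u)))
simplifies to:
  False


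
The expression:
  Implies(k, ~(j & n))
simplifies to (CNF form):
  ~j | ~k | ~n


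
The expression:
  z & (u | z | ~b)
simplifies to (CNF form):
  z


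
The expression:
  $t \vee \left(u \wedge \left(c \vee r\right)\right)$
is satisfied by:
  {t: True, c: True, u: True, r: True}
  {t: True, c: True, u: True, r: False}
  {t: True, u: True, r: True, c: False}
  {t: True, u: True, r: False, c: False}
  {t: True, c: True, r: True, u: False}
  {t: True, c: True, r: False, u: False}
  {t: True, r: True, u: False, c: False}
  {t: True, r: False, u: False, c: False}
  {c: True, u: True, r: True, t: False}
  {c: True, u: True, r: False, t: False}
  {u: True, r: True, t: False, c: False}


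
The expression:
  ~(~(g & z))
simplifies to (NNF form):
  g & z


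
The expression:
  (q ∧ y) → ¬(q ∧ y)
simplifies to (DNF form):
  ¬q ∨ ¬y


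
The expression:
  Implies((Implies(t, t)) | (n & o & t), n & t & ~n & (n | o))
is never true.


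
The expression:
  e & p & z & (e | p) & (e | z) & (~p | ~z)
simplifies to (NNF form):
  False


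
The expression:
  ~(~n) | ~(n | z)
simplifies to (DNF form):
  n | ~z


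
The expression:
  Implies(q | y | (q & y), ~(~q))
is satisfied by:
  {q: True, y: False}
  {y: False, q: False}
  {y: True, q: True}
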